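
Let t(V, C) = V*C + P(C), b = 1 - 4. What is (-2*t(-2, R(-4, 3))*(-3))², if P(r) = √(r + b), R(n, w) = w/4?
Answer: -162*I ≈ -162.0*I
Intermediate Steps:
R(n, w) = w/4 (R(n, w) = w*(¼) = w/4)
b = -3
P(r) = √(-3 + r) (P(r) = √(r - 3) = √(-3 + r))
t(V, C) = √(-3 + C) + C*V (t(V, C) = V*C + √(-3 + C) = C*V + √(-3 + C) = √(-3 + C) + C*V)
(-2*t(-2, R(-4, 3))*(-3))² = (-2*(√(-3 + (¼)*3) + ((¼)*3)*(-2))*(-3))² = (-2*(√(-3 + ¾) + (¾)*(-2))*(-3))² = (-2*(√(-9/4) - 3/2)*(-3))² = (-2*(3*I/2 - 3/2)*(-3))² = (-2*(-3/2 + 3*I/2)*(-3))² = ((3 - 3*I)*(-3))² = (-9 + 9*I)²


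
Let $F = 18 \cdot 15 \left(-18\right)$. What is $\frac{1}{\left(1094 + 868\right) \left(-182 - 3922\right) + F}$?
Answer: $- \frac{1}{8056908} \approx -1.2412 \cdot 10^{-7}$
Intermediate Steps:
$F = -4860$ ($F = 270 \left(-18\right) = -4860$)
$\frac{1}{\left(1094 + 868\right) \left(-182 - 3922\right) + F} = \frac{1}{\left(1094 + 868\right) \left(-182 - 3922\right) - 4860} = \frac{1}{1962 \left(-4104\right) - 4860} = \frac{1}{-8052048 - 4860} = \frac{1}{-8056908} = - \frac{1}{8056908}$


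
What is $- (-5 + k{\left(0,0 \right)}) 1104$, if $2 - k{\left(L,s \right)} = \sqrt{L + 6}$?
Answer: $3312 + 1104 \sqrt{6} \approx 6016.2$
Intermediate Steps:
$k{\left(L,s \right)} = 2 - \sqrt{6 + L}$ ($k{\left(L,s \right)} = 2 - \sqrt{L + 6} = 2 - \sqrt{6 + L}$)
$- (-5 + k{\left(0,0 \right)}) 1104 = - (-5 + \left(2 - \sqrt{6 + 0}\right)) 1104 = - (-5 + \left(2 - \sqrt{6}\right)) 1104 = - (-3 - \sqrt{6}) 1104 = \left(3 + \sqrt{6}\right) 1104 = 3312 + 1104 \sqrt{6}$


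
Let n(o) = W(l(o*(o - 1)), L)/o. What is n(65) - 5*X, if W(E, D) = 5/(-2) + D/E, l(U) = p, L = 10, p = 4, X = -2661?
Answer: 13305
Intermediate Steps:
l(U) = 4
W(E, D) = -5/2 + D/E (W(E, D) = 5*(-½) + D/E = -5/2 + D/E)
n(o) = 0 (n(o) = (-5/2 + 10/4)/o = (-5/2 + 10*(¼))/o = (-5/2 + 5/2)/o = 0/o = 0)
n(65) - 5*X = 0 - 5*(-2661) = 0 - 1*(-13305) = 0 + 13305 = 13305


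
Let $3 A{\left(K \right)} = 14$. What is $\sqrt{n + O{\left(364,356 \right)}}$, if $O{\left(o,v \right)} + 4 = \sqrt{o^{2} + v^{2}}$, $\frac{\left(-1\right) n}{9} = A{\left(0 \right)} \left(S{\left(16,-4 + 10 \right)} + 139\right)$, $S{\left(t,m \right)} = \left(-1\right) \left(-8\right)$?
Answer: $\sqrt{-6178 + 4 \sqrt{16202}} \approx 75.292 i$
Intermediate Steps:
$A{\left(K \right)} = \frac{14}{3}$ ($A{\left(K \right)} = \frac{1}{3} \cdot 14 = \frac{14}{3}$)
$S{\left(t,m \right)} = 8$
$n = -6174$ ($n = - 9 \frac{14 \left(8 + 139\right)}{3} = - 9 \cdot \frac{14}{3} \cdot 147 = \left(-9\right) 686 = -6174$)
$O{\left(o,v \right)} = -4 + \sqrt{o^{2} + v^{2}}$
$\sqrt{n + O{\left(364,356 \right)}} = \sqrt{-6174 - \left(4 - \sqrt{364^{2} + 356^{2}}\right)} = \sqrt{-6174 - \left(4 - \sqrt{132496 + 126736}\right)} = \sqrt{-6174 - \left(4 - \sqrt{259232}\right)} = \sqrt{-6174 - \left(4 - 4 \sqrt{16202}\right)} = \sqrt{-6178 + 4 \sqrt{16202}}$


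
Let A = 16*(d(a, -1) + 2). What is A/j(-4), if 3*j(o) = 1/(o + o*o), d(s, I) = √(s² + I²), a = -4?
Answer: 1152 + 576*√17 ≈ 3526.9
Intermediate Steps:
d(s, I) = √(I² + s²)
j(o) = 1/(3*(o + o²)) (j(o) = 1/(3*(o + o*o)) = 1/(3*(o + o²)))
A = 32 + 16*√17 (A = 16*(√((-1)² + (-4)²) + 2) = 16*(√(1 + 16) + 2) = 16*(√17 + 2) = 16*(2 + √17) = 32 + 16*√17 ≈ 97.970)
A/j(-4) = (32 + 16*√17)/(((⅓)/(-4*(1 - 4)))) = (32 + 16*√17)/(((⅓)*(-¼)/(-3))) = (32 + 16*√17)/(((⅓)*(-¼)*(-⅓))) = (32 + 16*√17)/(1/36) = (32 + 16*√17)*36 = 1152 + 576*√17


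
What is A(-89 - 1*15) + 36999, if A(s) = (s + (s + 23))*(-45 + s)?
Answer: 64564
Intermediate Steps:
A(s) = (-45 + s)*(23 + 2*s) (A(s) = (s + (23 + s))*(-45 + s) = (23 + 2*s)*(-45 + s) = (-45 + s)*(23 + 2*s))
A(-89 - 1*15) + 36999 = (-1035 - 67*(-89 - 1*15) + 2*(-89 - 1*15)²) + 36999 = (-1035 - 67*(-89 - 15) + 2*(-89 - 15)²) + 36999 = (-1035 - 67*(-104) + 2*(-104)²) + 36999 = (-1035 + 6968 + 2*10816) + 36999 = (-1035 + 6968 + 21632) + 36999 = 27565 + 36999 = 64564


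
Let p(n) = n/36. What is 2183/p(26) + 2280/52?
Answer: 39864/13 ≈ 3066.5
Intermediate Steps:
p(n) = n/36 (p(n) = n*(1/36) = n/36)
2183/p(26) + 2280/52 = 2183/(((1/36)*26)) + 2280/52 = 2183/(13/18) + 2280*(1/52) = 2183*(18/13) + 570/13 = 39294/13 + 570/13 = 39864/13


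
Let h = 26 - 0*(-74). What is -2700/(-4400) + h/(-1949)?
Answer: 51479/85756 ≈ 0.60030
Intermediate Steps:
h = 26 (h = 26 - 1*0 = 26 + 0 = 26)
-2700/(-4400) + h/(-1949) = -2700/(-4400) + 26/(-1949) = -2700*(-1/4400) + 26*(-1/1949) = 27/44 - 26/1949 = 51479/85756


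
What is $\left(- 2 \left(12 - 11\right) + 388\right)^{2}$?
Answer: $148996$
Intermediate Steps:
$\left(- 2 \left(12 - 11\right) + 388\right)^{2} = \left(\left(-2\right) 1 + 388\right)^{2} = \left(-2 + 388\right)^{2} = 386^{2} = 148996$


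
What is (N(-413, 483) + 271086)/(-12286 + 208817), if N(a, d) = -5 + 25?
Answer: 271106/196531 ≈ 1.3795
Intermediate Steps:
N(a, d) = 20
(N(-413, 483) + 271086)/(-12286 + 208817) = (20 + 271086)/(-12286 + 208817) = 271106/196531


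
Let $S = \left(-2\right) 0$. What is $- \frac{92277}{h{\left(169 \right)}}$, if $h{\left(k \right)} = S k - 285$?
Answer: $\frac{30759}{95} \approx 323.78$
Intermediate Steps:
$S = 0$
$h{\left(k \right)} = -285$ ($h{\left(k \right)} = 0 k - 285 = 0 - 285 = -285$)
$- \frac{92277}{h{\left(169 \right)}} = - \frac{92277}{-285} = \left(-92277\right) \left(- \frac{1}{285}\right) = \frac{30759}{95}$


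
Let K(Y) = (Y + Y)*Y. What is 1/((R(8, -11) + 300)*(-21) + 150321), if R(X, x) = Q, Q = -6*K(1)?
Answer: 1/144273 ≈ 6.9313e-6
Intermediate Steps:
K(Y) = 2*Y² (K(Y) = (2*Y)*Y = 2*Y²)
Q = -12 (Q = -12*1² = -12 ≈ -12.000)
R(X, x) = -12
1/((R(8, -11) + 300)*(-21) + 150321) = 1/((-12 + 300)*(-21) + 150321) = 1/(288*(-21) + 150321) = 1/(-6048 + 150321) = 1/144273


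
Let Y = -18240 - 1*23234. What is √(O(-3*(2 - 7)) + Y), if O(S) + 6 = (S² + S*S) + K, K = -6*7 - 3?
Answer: 5*I*√1643 ≈ 202.67*I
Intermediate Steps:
K = -45 (K = -42 - 3 = -45)
O(S) = -51 + 2*S² (O(S) = -6 + ((S² + S*S) - 45) = -6 + ((S² + S²) - 45) = -6 + (2*S² - 45) = -6 + (-45 + 2*S²) = -51 + 2*S²)
Y = -41474 (Y = -18240 - 23234 = -41474)
√(O(-3*(2 - 7)) + Y) = √((-51 + 2*(-3*(2 - 7))²) - 41474) = √((-51 + 2*(-3*(-5))²) - 41474) = √((-51 + 2*15²) - 41474) = √((-51 + 2*225) - 41474) = √((-51 + 450) - 41474) = √(399 - 41474) = √(-41075) = 5*I*√1643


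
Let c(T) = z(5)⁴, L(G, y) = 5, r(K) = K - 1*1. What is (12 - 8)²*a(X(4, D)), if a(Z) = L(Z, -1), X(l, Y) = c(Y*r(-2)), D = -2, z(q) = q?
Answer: 80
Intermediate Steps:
r(K) = -1 + K (r(K) = K - 1 = -1 + K)
c(T) = 625 (c(T) = 5⁴ = 625)
X(l, Y) = 625
a(Z) = 5
(12 - 8)²*a(X(4, D)) = (12 - 8)²*5 = 4²*5 = 16*5 = 80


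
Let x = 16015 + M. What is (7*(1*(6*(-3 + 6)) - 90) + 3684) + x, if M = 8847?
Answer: 28042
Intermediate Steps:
x = 24862 (x = 16015 + 8847 = 24862)
(7*(1*(6*(-3 + 6)) - 90) + 3684) + x = (7*(1*(6*(-3 + 6)) - 90) + 3684) + 24862 = (7*(1*(6*3) - 90) + 3684) + 24862 = (7*(1*18 - 90) + 3684) + 24862 = (7*(18 - 90) + 3684) + 24862 = (7*(-72) + 3684) + 24862 = (-504 + 3684) + 24862 = 3180 + 24862 = 28042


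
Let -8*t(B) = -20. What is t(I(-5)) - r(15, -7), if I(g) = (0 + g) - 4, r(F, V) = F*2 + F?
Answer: -85/2 ≈ -42.500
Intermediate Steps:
r(F, V) = 3*F (r(F, V) = 2*F + F = 3*F)
I(g) = -4 + g (I(g) = g - 4 = -4 + g)
t(B) = 5/2 (t(B) = -1/8*(-20) = 5/2)
t(I(-5)) - r(15, -7) = 5/2 - 3*15 = 5/2 - 1*45 = 5/2 - 45 = -85/2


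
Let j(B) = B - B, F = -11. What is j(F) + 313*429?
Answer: 134277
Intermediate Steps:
j(B) = 0
j(F) + 313*429 = 0 + 313*429 = 0 + 134277 = 134277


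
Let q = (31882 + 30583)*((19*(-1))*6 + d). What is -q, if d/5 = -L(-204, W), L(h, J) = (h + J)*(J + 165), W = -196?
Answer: 3879951010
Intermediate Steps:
L(h, J) = (165 + J)*(J + h) (L(h, J) = (J + h)*(165 + J) = (165 + J)*(J + h))
d = -62000 (d = 5*(-((-196)² + 165*(-196) + 165*(-204) - 196*(-204))) = 5*(-(38416 - 32340 - 33660 + 39984)) = 5*(-1*12400) = 5*(-12400) = -62000)
q = -3879951010 (q = (31882 + 30583)*((19*(-1))*6 - 62000) = 62465*(-19*6 - 62000) = 62465*(-114 - 62000) = 62465*(-62114) = -3879951010)
-q = -1*(-3879951010) = 3879951010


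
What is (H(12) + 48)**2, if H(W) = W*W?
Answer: 36864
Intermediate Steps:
H(W) = W**2
(H(12) + 48)**2 = (12**2 + 48)**2 = (144 + 48)**2 = 192**2 = 36864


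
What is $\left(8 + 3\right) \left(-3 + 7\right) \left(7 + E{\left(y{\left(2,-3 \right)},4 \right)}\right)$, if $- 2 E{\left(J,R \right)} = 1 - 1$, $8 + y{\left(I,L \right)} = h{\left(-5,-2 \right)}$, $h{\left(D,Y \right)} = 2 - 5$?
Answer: $308$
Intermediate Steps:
$h{\left(D,Y \right)} = -3$ ($h{\left(D,Y \right)} = 2 - 5 = -3$)
$y{\left(I,L \right)} = -11$ ($y{\left(I,L \right)} = -8 - 3 = -11$)
$E{\left(J,R \right)} = 0$ ($E{\left(J,R \right)} = - \frac{1 - 1}{2} = \left(- \frac{1}{2}\right) 0 = 0$)
$\left(8 + 3\right) \left(-3 + 7\right) \left(7 + E{\left(y{\left(2,-3 \right)},4 \right)}\right) = \left(8 + 3\right) \left(-3 + 7\right) \left(7 + 0\right) = 11 \cdot 4 \cdot 7 = 44 \cdot 7 = 308$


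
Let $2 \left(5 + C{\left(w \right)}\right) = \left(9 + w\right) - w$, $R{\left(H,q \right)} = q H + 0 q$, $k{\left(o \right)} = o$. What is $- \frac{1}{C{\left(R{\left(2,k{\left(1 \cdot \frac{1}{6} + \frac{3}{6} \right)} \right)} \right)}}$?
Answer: $2$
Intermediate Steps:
$R{\left(H,q \right)} = H q$ ($R{\left(H,q \right)} = H q + 0 = H q$)
$C{\left(w \right)} = - \frac{1}{2}$ ($C{\left(w \right)} = -5 + \frac{\left(9 + w\right) - w}{2} = -5 + \frac{1}{2} \cdot 9 = -5 + \frac{9}{2} = - \frac{1}{2}$)
$- \frac{1}{C{\left(R{\left(2,k{\left(1 \cdot \frac{1}{6} + \frac{3}{6} \right)} \right)} \right)}} = - \frac{1}{- \frac{1}{2}} = \left(-1\right) \left(-2\right) = 2$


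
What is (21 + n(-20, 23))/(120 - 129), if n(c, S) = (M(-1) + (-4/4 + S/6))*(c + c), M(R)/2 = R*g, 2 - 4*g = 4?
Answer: 397/27 ≈ 14.704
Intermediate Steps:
g = -½ (g = ½ - ¼*4 = ½ - 1 = -½ ≈ -0.50000)
M(R) = -R (M(R) = 2*(R*(-½)) = 2*(-R/2) = -R)
n(c, S) = S*c/3 (n(c, S) = (-1*(-1) + (-4/4 + S/6))*(c + c) = (1 + (-4*¼ + S*(⅙)))*(2*c) = (1 + (-1 + S/6))*(2*c) = (S/6)*(2*c) = S*c/3)
(21 + n(-20, 23))/(120 - 129) = (21 + (⅓)*23*(-20))/(120 - 129) = (21 - 460/3)/(-9) = -397/3*(-⅑) = 397/27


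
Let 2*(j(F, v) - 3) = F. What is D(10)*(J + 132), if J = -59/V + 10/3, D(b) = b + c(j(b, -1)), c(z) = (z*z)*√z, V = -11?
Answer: 46430/33 + 594304*√2/33 ≈ 26876.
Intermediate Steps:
j(F, v) = 3 + F/2
c(z) = z^(5/2) (c(z) = z²*√z = z^(5/2))
D(b) = b + (3 + b/2)^(5/2)
J = 287/33 (J = -59/(-11) + 10/3 = -59*(-1/11) + 10*(⅓) = 59/11 + 10/3 = 287/33 ≈ 8.6970)
D(10)*(J + 132) = (10 + √2*(6 + 10)^(5/2)/8)*(287/33 + 132) = (10 + √2*16^(5/2)/8)*(4643/33) = (10 + (⅛)*√2*1024)*(4643/33) = (10 + 128*√2)*(4643/33) = 46430/33 + 594304*√2/33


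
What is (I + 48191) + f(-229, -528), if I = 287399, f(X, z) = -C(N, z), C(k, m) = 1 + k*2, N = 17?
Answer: 335555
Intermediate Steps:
C(k, m) = 1 + 2*k
f(X, z) = -35 (f(X, z) = -(1 + 2*17) = -(1 + 34) = -1*35 = -35)
(I + 48191) + f(-229, -528) = (287399 + 48191) - 35 = 335590 - 35 = 335555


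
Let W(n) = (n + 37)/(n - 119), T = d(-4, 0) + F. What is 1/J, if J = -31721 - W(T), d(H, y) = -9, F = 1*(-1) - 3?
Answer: -11/348929 ≈ -3.1525e-5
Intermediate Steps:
F = -4 (F = -1 - 3 = -4)
T = -13 (T = -9 - 4 = -13)
W(n) = (37 + n)/(-119 + n)
J = -348929/11 (J = -31721 - (37 - 13)/(-119 - 13) = -31721 - 24/(-132) = -31721 - (-1)*24/132 = -31721 - 1*(-2/11) = -31721 + 2/11 = -348929/11 ≈ -31721.)
1/J = 1/(-348929/11) = -11/348929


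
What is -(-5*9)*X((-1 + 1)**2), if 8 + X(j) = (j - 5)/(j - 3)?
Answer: -285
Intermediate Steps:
X(j) = -8 + (-5 + j)/(-3 + j) (X(j) = -8 + (j - 5)/(j - 3) = -8 + (-5 + j)/(-3 + j))
-(-5*9)*X((-1 + 1)**2) = -(-5*9)*(19 - 7*(-1 + 1)**2)/(-3 + (-1 + 1)**2) = -(-45)*(19 - 7*0**2)/(-3 + 0**2) = -(-45)*(19 - 7*0)/(-3 + 0) = -(-45)*(19 + 0)/(-3) = -(-45)*(-1/3*19) = -(-45)*(-19)/3 = -1*285 = -285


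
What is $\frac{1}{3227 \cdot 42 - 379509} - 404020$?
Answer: $- \frac{98570779501}{243975} \approx -4.0402 \cdot 10^{5}$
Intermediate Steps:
$\frac{1}{3227 \cdot 42 - 379509} - 404020 = \frac{1}{135534 - 379509} - 404020 = \frac{1}{-243975} - 404020 = - \frac{1}{243975} - 404020 = - \frac{98570779501}{243975}$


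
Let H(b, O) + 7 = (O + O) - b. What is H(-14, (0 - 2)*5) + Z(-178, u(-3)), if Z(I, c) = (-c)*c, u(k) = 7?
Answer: -62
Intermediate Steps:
Z(I, c) = -c²
H(b, O) = -7 - b + 2*O (H(b, O) = -7 + ((O + O) - b) = -7 + (2*O - b) = -7 + (-b + 2*O) = -7 - b + 2*O)
H(-14, (0 - 2)*5) + Z(-178, u(-3)) = (-7 - 1*(-14) + 2*((0 - 2)*5)) - 1*7² = (-7 + 14 + 2*(-2*5)) - 1*49 = (-7 + 14 + 2*(-10)) - 49 = (-7 + 14 - 20) - 49 = -13 - 49 = -62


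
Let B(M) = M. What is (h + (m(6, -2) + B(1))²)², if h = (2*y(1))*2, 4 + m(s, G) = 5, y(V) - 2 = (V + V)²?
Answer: 784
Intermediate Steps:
y(V) = 2 + 4*V² (y(V) = 2 + (V + V)² = 2 + (2*V)² = 2 + 4*V²)
m(s, G) = 1 (m(s, G) = -4 + 5 = 1)
h = 24 (h = (2*(2 + 4*1²))*2 = (2*(2 + 4*1))*2 = (2*(2 + 4))*2 = (2*6)*2 = 12*2 = 24)
(h + (m(6, -2) + B(1))²)² = (24 + (1 + 1)²)² = (24 + 2²)² = (24 + 4)² = 28² = 784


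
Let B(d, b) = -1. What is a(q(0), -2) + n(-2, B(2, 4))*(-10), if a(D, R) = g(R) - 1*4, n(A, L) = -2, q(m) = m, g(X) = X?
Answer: 14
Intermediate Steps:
a(D, R) = -4 + R (a(D, R) = R - 1*4 = R - 4 = -4 + R)
a(q(0), -2) + n(-2, B(2, 4))*(-10) = (-4 - 2) - 2*(-10) = -6 + 20 = 14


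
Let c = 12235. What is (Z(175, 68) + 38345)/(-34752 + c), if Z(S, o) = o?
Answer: -38413/22517 ≈ -1.7060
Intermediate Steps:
(Z(175, 68) + 38345)/(-34752 + c) = (68 + 38345)/(-34752 + 12235) = 38413/(-22517) = 38413*(-1/22517) = -38413/22517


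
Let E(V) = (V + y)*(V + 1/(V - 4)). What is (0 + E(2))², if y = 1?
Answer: 81/4 ≈ 20.250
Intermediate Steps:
E(V) = (1 + V)*(V + 1/(-4 + V)) (E(V) = (V + 1)*(V + 1/(V - 4)) = (1 + V)*(V + 1/(-4 + V)))
(0 + E(2))² = (0 + (1 + 2³ - 3*2 - 3*2²)/(-4 + 2))² = (0 + (1 + 8 - 6 - 3*4)/(-2))² = (0 - (1 + 8 - 6 - 12)/2)² = (0 - ½*(-9))² = (0 + 9/2)² = (9/2)² = 81/4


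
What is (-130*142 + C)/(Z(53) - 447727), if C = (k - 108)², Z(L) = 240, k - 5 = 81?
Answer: 17976/447487 ≈ 0.040171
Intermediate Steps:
k = 86 (k = 5 + 81 = 86)
C = 484 (C = (86 - 108)² = (-22)² = 484)
(-130*142 + C)/(Z(53) - 447727) = (-130*142 + 484)/(240 - 447727) = (-18460 + 484)/(-447487) = -17976*(-1/447487) = 17976/447487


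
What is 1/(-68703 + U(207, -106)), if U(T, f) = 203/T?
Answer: -207/14221318 ≈ -1.4556e-5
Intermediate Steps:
1/(-68703 + U(207, -106)) = 1/(-68703 + 203/207) = 1/(-14221318/207) = -207/14221318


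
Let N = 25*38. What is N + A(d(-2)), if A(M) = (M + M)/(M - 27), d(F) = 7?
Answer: 9493/10 ≈ 949.30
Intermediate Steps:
N = 950
A(M) = 2*M/(-27 + M) (A(M) = (2*M)/(-27 + M) = 2*M/(-27 + M))
N + A(d(-2)) = 950 + 2*7/(-27 + 7) = 950 + 2*7/(-20) = 950 + 2*7*(-1/20) = 950 - 7/10 = 9493/10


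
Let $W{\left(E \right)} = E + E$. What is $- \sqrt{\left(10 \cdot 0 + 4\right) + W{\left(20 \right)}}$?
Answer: $- 2 \sqrt{11} \approx -6.6332$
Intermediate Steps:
$W{\left(E \right)} = 2 E$
$- \sqrt{\left(10 \cdot 0 + 4\right) + W{\left(20 \right)}} = - \sqrt{\left(10 \cdot 0 + 4\right) + 2 \cdot 20} = - \sqrt{\left(0 + 4\right) + 40} = - \sqrt{4 + 40} = - \sqrt{44} = - 2 \sqrt{11}$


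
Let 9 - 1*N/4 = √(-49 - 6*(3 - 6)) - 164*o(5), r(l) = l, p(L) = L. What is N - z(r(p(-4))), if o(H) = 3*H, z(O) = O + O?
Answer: 9884 - 4*I*√31 ≈ 9884.0 - 22.271*I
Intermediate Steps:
z(O) = 2*O
N = 9876 - 4*I*√31 (N = 36 - 4*(√(-49 - 6*(3 - 6)) - 492*5) = 36 - 4*(√(-49 - 6*(-3)) - 164*15) = 36 - 4*(√(-49 + 18) - 2460) = 36 - 4*(√(-31) - 2460) = 36 - 4*(I*√31 - 2460) = 36 - 4*(-2460 + I*√31) = 36 + (9840 - 4*I*√31) = 9876 - 4*I*√31 ≈ 9876.0 - 22.271*I)
N - z(r(p(-4))) = (9876 - 4*I*√31) - 2*(-4) = (9876 - 4*I*√31) - 1*(-8) = (9876 - 4*I*√31) + 8 = 9884 - 4*I*√31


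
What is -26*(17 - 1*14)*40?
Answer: -3120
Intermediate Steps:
-26*(17 - 1*14)*40 = -26*(17 - 14)*40 = -26*3*40 = -78*40 = -3120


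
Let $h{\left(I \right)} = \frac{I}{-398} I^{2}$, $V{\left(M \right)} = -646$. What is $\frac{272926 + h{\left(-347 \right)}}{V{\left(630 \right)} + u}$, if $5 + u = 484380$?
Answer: $\frac{150406471}{192524142} \approx 0.78123$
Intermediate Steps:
$u = 484375$ ($u = -5 + 484380 = 484375$)
$h{\left(I \right)} = - \frac{I^{3}}{398}$ ($h{\left(I \right)} = I \left(- \frac{1}{398}\right) I^{2} = - \frac{I}{398} I^{2} = - \frac{I^{3}}{398}$)
$\frac{272926 + h{\left(-347 \right)}}{V{\left(630 \right)} + u} = \frac{272926 - \frac{\left(-347\right)^{3}}{398}}{-646 + 484375} = \frac{272926 - - \frac{41781923}{398}}{483729} = \left(272926 + \frac{41781923}{398}\right) \frac{1}{483729} = \frac{150406471}{398} \cdot \frac{1}{483729} = \frac{150406471}{192524142}$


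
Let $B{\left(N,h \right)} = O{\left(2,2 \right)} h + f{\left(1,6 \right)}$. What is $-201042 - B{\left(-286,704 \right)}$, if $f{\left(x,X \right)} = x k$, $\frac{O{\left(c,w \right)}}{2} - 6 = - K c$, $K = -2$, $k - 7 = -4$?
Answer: $-215125$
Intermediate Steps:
$k = 3$ ($k = 7 - 4 = 3$)
$O{\left(c,w \right)} = 12 + 4 c$ ($O{\left(c,w \right)} = 12 + 2 \left(-1\right) \left(-2\right) c = 12 + 2 \cdot 2 c = 12 + 4 c$)
$f{\left(x,X \right)} = 3 x$ ($f{\left(x,X \right)} = x 3 = 3 x$)
$B{\left(N,h \right)} = 3 + 20 h$ ($B{\left(N,h \right)} = \left(12 + 4 \cdot 2\right) h + 3 \cdot 1 = \left(12 + 8\right) h + 3 = 20 h + 3 = 3 + 20 h$)
$-201042 - B{\left(-286,704 \right)} = -201042 - \left(3 + 20 \cdot 704\right) = -201042 - \left(3 + 14080\right) = -201042 - 14083 = -215125$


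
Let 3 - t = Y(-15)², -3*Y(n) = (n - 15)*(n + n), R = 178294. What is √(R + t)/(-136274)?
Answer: -√88297/136274 ≈ -0.0021805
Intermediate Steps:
Y(n) = -2*n*(-15 + n)/3 (Y(n) = -(n - 15)*(n + n)/3 = -(-15 + n)*2*n/3 = -2*n*(-15 + n)/3)
t = -89997 (t = 3 - ((⅔)*(-15)*(15 - 1*(-15)))² = 3 - ((⅔)*(-15)*(15 + 15))² = 3 - ((⅔)*(-15)*30)² = 3 - 1*(-300)² = 3 - 1*90000 = 3 - 90000 = -89997)
√(R + t)/(-136274) = √(178294 - 89997)/(-136274) = √88297*(-1/136274) = -√88297/136274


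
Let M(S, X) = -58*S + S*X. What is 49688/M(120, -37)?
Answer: -6211/1425 ≈ -4.3586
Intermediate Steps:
49688/M(120, -37) = 49688/((120*(-58 - 37))) = 49688/((120*(-95))) = 49688/(-11400) = 49688*(-1/11400) = -6211/1425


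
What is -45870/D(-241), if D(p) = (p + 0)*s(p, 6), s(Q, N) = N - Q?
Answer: 45870/59527 ≈ 0.77057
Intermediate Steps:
D(p) = p*(6 - p) (D(p) = (p + 0)*(6 - p) = p*(6 - p))
-45870/D(-241) = -45870*(-1/(241*(6 - 1*(-241)))) = -45870*(-1/(241*(6 + 241))) = -45870/((-241*247)) = -45870/(-59527) = -45870*(-1/59527) = 45870/59527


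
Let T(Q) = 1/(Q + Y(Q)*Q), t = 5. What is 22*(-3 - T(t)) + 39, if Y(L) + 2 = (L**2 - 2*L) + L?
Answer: -2587/95 ≈ -27.232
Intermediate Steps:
Y(L) = -2 + L**2 - L (Y(L) = -2 + ((L**2 - 2*L) + L) = -2 + (L**2 - L) = -2 + L**2 - L)
T(Q) = 1/(Q + Q*(-2 + Q**2 - Q)) (T(Q) = 1/(Q + (-2 + Q**2 - Q)*Q) = 1/(Q + Q*(-2 + Q**2 - Q)))
22*(-3 - T(t)) + 39 = 22*(-3 - 1/(5*(-1 + 5**2 - 1*5))) + 39 = 22*(-3 - 1/(5*(-1 + 25 - 5))) + 39 = 22*(-3 - 1/(5*19)) + 39 = 22*(-3 - 1*1/95) + 39 = 22*(-3 - 1/95) + 39 = 22*(-286/95) + 39 = -6292/95 + 39 = -2587/95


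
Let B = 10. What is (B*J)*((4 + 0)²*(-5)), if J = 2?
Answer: -1600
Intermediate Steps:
(B*J)*((4 + 0)²*(-5)) = (10*2)*((4 + 0)²*(-5)) = 20*(4²*(-5)) = 20*(16*(-5)) = 20*(-80) = -1600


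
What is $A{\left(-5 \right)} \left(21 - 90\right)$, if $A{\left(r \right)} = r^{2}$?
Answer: $-1725$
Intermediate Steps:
$A{\left(-5 \right)} \left(21 - 90\right) = \left(-5\right)^{2} \left(21 - 90\right) = 25 \left(21 - 90\right) = 25 \left(-69\right) = -1725$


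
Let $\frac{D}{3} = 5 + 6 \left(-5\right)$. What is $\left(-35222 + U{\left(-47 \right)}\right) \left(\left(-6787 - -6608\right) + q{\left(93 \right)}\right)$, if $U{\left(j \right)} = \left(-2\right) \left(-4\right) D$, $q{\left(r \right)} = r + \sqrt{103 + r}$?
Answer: $2579184$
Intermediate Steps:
$D = -75$ ($D = 3 \left(5 + 6 \left(-5\right)\right) = 3 \left(5 - 30\right) = 3 \left(-25\right) = -75$)
$U{\left(j \right)} = -600$ ($U{\left(j \right)} = \left(-2\right) \left(-4\right) \left(-75\right) = 8 \left(-75\right) = -600$)
$\left(-35222 + U{\left(-47 \right)}\right) \left(\left(-6787 - -6608\right) + q{\left(93 \right)}\right) = \left(-35222 - 600\right) \left(\left(-6787 - -6608\right) + \left(93 + \sqrt{103 + 93}\right)\right) = - 35822 \left(\left(-6787 + 6608\right) + \left(93 + \sqrt{196}\right)\right) = - 35822 \left(-179 + \left(93 + 14\right)\right) = - 35822 \left(-179 + 107\right) = \left(-35822\right) \left(-72\right) = 2579184$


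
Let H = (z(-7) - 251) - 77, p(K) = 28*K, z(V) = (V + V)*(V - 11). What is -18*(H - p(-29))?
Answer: -13248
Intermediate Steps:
z(V) = 2*V*(-11 + V) (z(V) = (2*V)*(-11 + V) = 2*V*(-11 + V))
H = -76 (H = (2*(-7)*(-11 - 7) - 251) - 77 = (2*(-7)*(-18) - 251) - 77 = (252 - 251) - 77 = 1 - 77 = -76)
-18*(H - p(-29)) = -18*(-76 - 28*(-29)) = -18*(-76 - 1*(-812)) = -18*(-76 + 812) = -18*736 = -13248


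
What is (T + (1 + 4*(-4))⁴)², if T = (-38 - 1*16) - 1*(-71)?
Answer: 2564612164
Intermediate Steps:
T = 17 (T = (-38 - 16) + 71 = -54 + 71 = 17)
(T + (1 + 4*(-4))⁴)² = (17 + (1 + 4*(-4))⁴)² = (17 + (1 - 16)⁴)² = (17 + (-15)⁴)² = (17 + 50625)² = 50642² = 2564612164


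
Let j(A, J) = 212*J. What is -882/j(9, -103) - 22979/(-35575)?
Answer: 266573297/388407850 ≈ 0.68632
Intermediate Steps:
-882/j(9, -103) - 22979/(-35575) = -882/(212*(-103)) - 22979/(-35575) = -882/(-21836) - 22979*(-1/35575) = -882*(-1/21836) + 22979/35575 = 441/10918 + 22979/35575 = 266573297/388407850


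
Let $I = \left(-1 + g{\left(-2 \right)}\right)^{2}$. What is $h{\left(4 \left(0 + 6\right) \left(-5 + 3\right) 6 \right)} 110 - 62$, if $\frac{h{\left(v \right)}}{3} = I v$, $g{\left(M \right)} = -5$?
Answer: $-3421502$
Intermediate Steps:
$I = 36$ ($I = \left(-1 - 5\right)^{2} = \left(-6\right)^{2} = 36$)
$h{\left(v \right)} = 108 v$ ($h{\left(v \right)} = 3 \cdot 36 v = 108 v$)
$h{\left(4 \left(0 + 6\right) \left(-5 + 3\right) 6 \right)} 110 - 62 = 108 \cdot 4 \left(0 + 6\right) \left(-5 + 3\right) 6 \cdot 110 - 62 = 108 \cdot 4 \cdot 6 \left(-2\right) 6 \cdot 110 - 62 = 108 \cdot 4 \left(-12\right) 6 \cdot 110 - 62 = 108 \left(\left(-48\right) 6\right) 110 - 62 = 108 \left(-288\right) 110 - 62 = \left(-31104\right) 110 - 62 = -3421440 - 62 = -3421502$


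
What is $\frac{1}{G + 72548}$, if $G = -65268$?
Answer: $\frac{1}{7280} \approx 0.00013736$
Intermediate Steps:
$\frac{1}{G + 72548} = \frac{1}{-65268 + 72548} = \frac{1}{7280}$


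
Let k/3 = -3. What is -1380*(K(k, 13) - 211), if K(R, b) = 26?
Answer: 255300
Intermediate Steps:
k = -9 (k = 3*(-3) = -9)
-1380*(K(k, 13) - 211) = -1380*(26 - 211) = -1380*(-185) = 255300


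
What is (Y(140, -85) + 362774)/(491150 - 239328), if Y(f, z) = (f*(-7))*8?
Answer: 177467/125911 ≈ 1.4095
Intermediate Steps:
Y(f, z) = -56*f (Y(f, z) = -7*f*8 = -56*f)
(Y(140, -85) + 362774)/(491150 - 239328) = (-56*140 + 362774)/(491150 - 239328) = (-7840 + 362774)/251822 = 354934*(1/251822) = 177467/125911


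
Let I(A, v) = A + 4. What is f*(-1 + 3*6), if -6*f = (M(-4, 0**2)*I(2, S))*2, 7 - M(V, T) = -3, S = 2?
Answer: -340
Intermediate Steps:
I(A, v) = 4 + A
M(V, T) = 10 (M(V, T) = 7 - 1*(-3) = 7 + 3 = 10)
f = -20 (f = -10*(4 + 2)*2/6 = -10*6*2/6 = -10*2 = -1/6*120 = -20)
f*(-1 + 3*6) = -20*(-1 + 3*6) = -20*(-1 + 18) = -20*17 = -340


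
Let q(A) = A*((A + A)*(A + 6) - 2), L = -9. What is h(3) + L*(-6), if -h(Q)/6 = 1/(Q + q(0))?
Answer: 52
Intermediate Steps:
q(A) = A*(-2 + 2*A*(6 + A)) (q(A) = A*((2*A)*(6 + A) - 2) = A*(2*A*(6 + A) - 2) = A*(-2 + 2*A*(6 + A)))
h(Q) = -6/Q (h(Q) = -6/(Q + 2*0*(-1 + 0² + 6*0)) = -6/(Q + 2*0*(-1 + 0 + 0)) = -6/(Q + 2*0*(-1)) = -6/(Q + 0) = -6/Q)
h(3) + L*(-6) = -6/3 - 9*(-6) = -6*⅓ + 54 = -2 + 54 = 52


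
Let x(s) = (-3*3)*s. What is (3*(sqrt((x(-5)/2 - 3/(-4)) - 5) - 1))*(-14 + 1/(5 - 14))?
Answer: 127/3 - 127*sqrt(73)/6 ≈ -138.51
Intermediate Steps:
x(s) = -9*s
(3*(sqrt((x(-5)/2 - 3/(-4)) - 5) - 1))*(-14 + 1/(5 - 14)) = (3*(sqrt((-9*(-5)/2 - 3/(-4)) - 5) - 1))*(-14 + 1/(5 - 14)) = (3*(sqrt((45*(1/2) - 3*(-1/4)) - 5) - 1))*(-14 + 1/(-9)) = (3*(sqrt((45/2 + 3/4) - 5) - 1))*(-14 - 1/9) = (3*(sqrt(93/4 - 5) - 1))*(-127/9) = (3*(sqrt(73/4) - 1))*(-127/9) = (3*(sqrt(73)/2 - 1))*(-127/9) = (3*(-1 + sqrt(73)/2))*(-127/9) = (-3 + 3*sqrt(73)/2)*(-127/9) = 127/3 - 127*sqrt(73)/6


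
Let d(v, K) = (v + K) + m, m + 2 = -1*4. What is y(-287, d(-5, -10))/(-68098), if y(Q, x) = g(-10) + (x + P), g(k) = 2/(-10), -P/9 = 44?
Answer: 1043/170245 ≈ 0.0061265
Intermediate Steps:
P = -396 (P = -9*44 = -396)
g(k) = -⅕ (g(k) = 2*(-⅒) = -⅕)
m = -6 (m = -2 - 1*4 = -2 - 4 = -6)
d(v, K) = -6 + K + v (d(v, K) = (v + K) - 6 = (K + v) - 6 = -6 + K + v)
y(Q, x) = -1981/5 + x (y(Q, x) = -⅕ + (x - 396) = -⅕ + (-396 + x) = -1981/5 + x)
y(-287, d(-5, -10))/(-68098) = (-1981/5 + (-6 - 10 - 5))/(-68098) = (-1981/5 - 21)*(-1/68098) = -2086/5*(-1/68098) = 1043/170245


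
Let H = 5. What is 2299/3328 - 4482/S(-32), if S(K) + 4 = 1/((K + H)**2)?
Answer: 10880535569/9701120 ≈ 1121.6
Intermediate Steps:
S(K) = -4 + (5 + K)**(-2) (S(K) = -4 + 1/((K + 5)**2) = -4 + 1/((5 + K)**2) = -4 + (5 + K)**(-2))
2299/3328 - 4482/S(-32) = 2299/3328 - 4482/(-4 + (5 - 32)**(-2)) = 2299*(1/3328) - 4482/(-4 + (-27)**(-2)) = 2299/3328 - 4482/(-4 + 1/729) = 2299/3328 - 4482/(-2915/729) = 2299/3328 - 4482*(-729/2915) = 2299/3328 + 3267378/2915 = 10880535569/9701120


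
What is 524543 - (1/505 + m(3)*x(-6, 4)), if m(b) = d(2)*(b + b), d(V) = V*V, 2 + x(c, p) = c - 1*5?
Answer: 265051774/505 ≈ 5.2486e+5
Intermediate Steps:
x(c, p) = -7 + c (x(c, p) = -2 + (c - 1*5) = -2 + (c - 5) = -2 + (-5 + c) = -7 + c)
d(V) = V**2
m(b) = 8*b (m(b) = 2**2*(b + b) = 4*(2*b) = 8*b)
524543 - (1/505 + m(3)*x(-6, 4)) = 524543 - (1/505 + (8*3)*(-7 - 6)) = 524543 - (1/505 + 24*(-13)) = 524543 - (1/505 - 312) = 524543 - 1*(-157559/505) = 524543 + 157559/505 = 265051774/505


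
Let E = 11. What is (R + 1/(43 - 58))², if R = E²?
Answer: 3290596/225 ≈ 14625.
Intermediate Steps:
R = 121 (R = 11² = 121)
(R + 1/(43 - 58))² = (121 + 1/(43 - 58))² = (121 + 1/(-15))² = (121 - 1/15)² = (1814/15)² = 3290596/225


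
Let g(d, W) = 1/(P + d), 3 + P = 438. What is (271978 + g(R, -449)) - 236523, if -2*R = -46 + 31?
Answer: 31377677/885 ≈ 35455.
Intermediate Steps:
P = 435 (P = -3 + 438 = 435)
R = 15/2 (R = -(-46 + 31)/2 = -½*(-15) = 15/2 ≈ 7.5000)
g(d, W) = 1/(435 + d)
(271978 + g(R, -449)) - 236523 = (271978 + 1/(435 + 15/2)) - 236523 = (271978 + 1/(885/2)) - 236523 = (271978 + 2/885) - 236523 = 240700532/885 - 236523 = 31377677/885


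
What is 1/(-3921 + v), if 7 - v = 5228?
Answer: -1/9142 ≈ -0.00010939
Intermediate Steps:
v = -5221 (v = 7 - 1*5228 = 7 - 5228 = -5221)
1/(-3921 + v) = 1/(-3921 - 5221) = 1/(-9142) = -1/9142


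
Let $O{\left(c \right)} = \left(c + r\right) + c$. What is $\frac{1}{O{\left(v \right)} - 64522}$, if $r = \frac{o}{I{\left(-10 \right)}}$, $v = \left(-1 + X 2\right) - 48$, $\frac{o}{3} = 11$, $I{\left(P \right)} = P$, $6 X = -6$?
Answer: $- \frac{10}{646273} \approx -1.5473 \cdot 10^{-5}$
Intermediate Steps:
$X = -1$ ($X = \frac{1}{6} \left(-6\right) = -1$)
$o = 33$ ($o = 3 \cdot 11 = 33$)
$v = -51$ ($v = \left(-1 - 2\right) - 48 = -3 - 48 = -51$)
$r = - \frac{33}{10}$ ($r = \frac{33}{-10} = 33 \left(- \frac{1}{10}\right) = - \frac{33}{10} \approx -3.3$)
$O{\left(c \right)} = - \frac{33}{10} + 2 c$ ($O{\left(c \right)} = \left(c - \frac{33}{10}\right) + c = \left(- \frac{33}{10} + c\right) + c = - \frac{33}{10} + 2 c$)
$\frac{1}{O{\left(v \right)} - 64522} = \frac{1}{\left(- \frac{33}{10} + 2 \left(-51\right)\right) - 64522} = \frac{1}{\left(- \frac{33}{10} - 102\right) - 64522} = \frac{1}{- \frac{1053}{10} - 64522} = \frac{1}{- \frac{646273}{10}} = - \frac{10}{646273}$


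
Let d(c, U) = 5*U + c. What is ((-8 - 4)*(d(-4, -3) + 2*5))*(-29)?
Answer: -3132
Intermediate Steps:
d(c, U) = c + 5*U
((-8 - 4)*(d(-4, -3) + 2*5))*(-29) = ((-8 - 4)*((-4 + 5*(-3)) + 2*5))*(-29) = -12*((-4 - 15) + 10)*(-29) = -12*(-19 + 10)*(-29) = -12*(-9)*(-29) = 108*(-29) = -3132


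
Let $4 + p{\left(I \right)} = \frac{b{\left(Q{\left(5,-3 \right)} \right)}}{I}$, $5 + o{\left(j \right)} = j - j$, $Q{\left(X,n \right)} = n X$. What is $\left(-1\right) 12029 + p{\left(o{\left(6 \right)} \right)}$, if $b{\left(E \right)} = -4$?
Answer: $- \frac{60161}{5} \approx -12032.0$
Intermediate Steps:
$Q{\left(X,n \right)} = X n$
$o{\left(j \right)} = -5$ ($o{\left(j \right)} = -5 + \left(j - j\right) = -5 + 0 = -5$)
$p{\left(I \right)} = -4 - \frac{4}{I}$
$\left(-1\right) 12029 + p{\left(o{\left(6 \right)} \right)} = \left(-1\right) 12029 - \left(4 + \frac{4}{-5}\right) = -12029 - \frac{16}{5} = - \frac{60161}{5}$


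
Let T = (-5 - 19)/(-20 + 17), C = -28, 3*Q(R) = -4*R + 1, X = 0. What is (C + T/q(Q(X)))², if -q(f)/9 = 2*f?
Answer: 7744/9 ≈ 860.44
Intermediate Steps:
Q(R) = ⅓ - 4*R/3 (Q(R) = (-4*R + 1)/3 = (1 - 4*R)/3 = ⅓ - 4*R/3)
q(f) = -18*f
T = 8 (T = -24/(-3) = -24*(-⅓) = 8)
(C + T/q(Q(X)))² = (-28 + 8/((-18*(⅓ - 4/3*0))))² = (-28 + 8/((-18*(⅓ + 0))))² = (-28 + 8/((-18*⅓)))² = (-28 + 8/(-6))² = (-28 + 8*(-⅙))² = (-28 - 4/3)² = (-88/3)² = 7744/9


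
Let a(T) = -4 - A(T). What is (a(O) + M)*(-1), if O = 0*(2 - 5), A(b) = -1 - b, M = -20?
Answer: 23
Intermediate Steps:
O = 0 (O = 0*(-3) = 0)
a(T) = -3 + T (a(T) = -4 - (-1 - T) = -4 + (1 + T) = -3 + T)
(a(O) + M)*(-1) = ((-3 + 0) - 20)*(-1) = (-3 - 20)*(-1) = -23*(-1) = 23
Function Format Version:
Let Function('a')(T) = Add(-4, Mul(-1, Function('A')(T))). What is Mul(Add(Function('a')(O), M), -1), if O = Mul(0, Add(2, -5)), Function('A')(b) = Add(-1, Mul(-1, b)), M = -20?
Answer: 23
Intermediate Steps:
O = 0 (O = Mul(0, -3) = 0)
Function('a')(T) = Add(-3, T) (Function('a')(T) = Add(-4, Mul(-1, Add(-1, Mul(-1, T)))) = Add(-4, Add(1, T)) = Add(-3, T))
Mul(Add(Function('a')(O), M), -1) = Mul(Add(Add(-3, 0), -20), -1) = Mul(Add(-3, -20), -1) = Mul(-23, -1) = 23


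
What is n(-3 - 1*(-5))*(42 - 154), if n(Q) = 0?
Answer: 0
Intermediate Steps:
n(-3 - 1*(-5))*(42 - 154) = 0*(42 - 154) = 0*(-112) = 0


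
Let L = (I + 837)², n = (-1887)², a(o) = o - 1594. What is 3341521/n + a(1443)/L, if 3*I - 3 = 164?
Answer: 23959493606293/25536710064996 ≈ 0.93824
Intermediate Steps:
I = 167/3 (I = 1 + (⅓)*164 = 1 + 164/3 = 167/3 ≈ 55.667)
a(o) = -1594 + o
n = 3560769
L = 7171684/9 (L = (167/3 + 837)² = (2678/3)² = 7171684/9 ≈ 7.9685e+5)
3341521/n + a(1443)/L = 3341521/3560769 + (-1594 + 1443)/(7171684/9) = 3341521*(1/3560769) - 151*9/7171684 = 3341521/3560769 - 1359/7171684 = 23959493606293/25536710064996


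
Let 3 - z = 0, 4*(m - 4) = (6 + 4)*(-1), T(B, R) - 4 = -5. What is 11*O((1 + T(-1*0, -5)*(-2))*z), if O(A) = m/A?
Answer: 11/6 ≈ 1.8333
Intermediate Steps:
T(B, R) = -1 (T(B, R) = 4 - 5 = -1)
m = 3/2 (m = 4 + ((6 + 4)*(-1))/4 = 4 + (10*(-1))/4 = 4 + (¼)*(-10) = 4 - 5/2 = 3/2 ≈ 1.5000)
z = 3 (z = 3 - 1*0 = 3 + 0 = 3)
O(A) = 3/(2*A)
11*O((1 + T(-1*0, -5)*(-2))*z) = 11*(3/(2*(((1 - 1*(-2))*3)))) = 11*(3/(2*(((1 + 2)*3)))) = 11*(3/(2*((3*3)))) = 11*((3/2)/9) = 11*((3/2)*(⅑)) = 11*(⅙) = 11/6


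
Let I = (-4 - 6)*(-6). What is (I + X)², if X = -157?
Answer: 9409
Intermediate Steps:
I = 60 (I = -10*(-6) = 60)
(I + X)² = (60 - 157)² = (-97)² = 9409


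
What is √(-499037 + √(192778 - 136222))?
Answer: √(-499037 + 6*√1571) ≈ 706.26*I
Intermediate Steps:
√(-499037 + √(192778 - 136222)) = √(-499037 + √56556) = √(-499037 + 6*√1571)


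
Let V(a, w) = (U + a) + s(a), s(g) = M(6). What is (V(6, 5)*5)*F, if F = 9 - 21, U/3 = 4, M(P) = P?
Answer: -1440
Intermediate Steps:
s(g) = 6
U = 12 (U = 3*4 = 12)
F = -12
V(a, w) = 18 + a (V(a, w) = (12 + a) + 6 = 18 + a)
(V(6, 5)*5)*F = ((18 + 6)*5)*(-12) = (24*5)*(-12) = 120*(-12) = -1440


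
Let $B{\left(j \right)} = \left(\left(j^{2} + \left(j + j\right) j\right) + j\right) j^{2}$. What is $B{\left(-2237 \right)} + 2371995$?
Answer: $75113930187625$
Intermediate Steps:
$B{\left(j \right)} = j^{2} \left(j + 3 j^{2}\right)$ ($B{\left(j \right)} = \left(\left(j^{2} + 2 j j\right) + j\right) j^{2} = \left(\left(j^{2} + 2 j^{2}\right) + j\right) j^{2} = \left(3 j^{2} + j\right) j^{2} = \left(j + 3 j^{2}\right) j^{2} = j^{2} \left(j + 3 j^{2}\right)$)
$B{\left(-2237 \right)} + 2371995 = \left(-2237\right)^{3} \left(1 + 3 \left(-2237\right)\right) + 2371995 = - 11194326053 \left(1 - 6711\right) + 2371995 = \left(-11194326053\right) \left(-6710\right) + 2371995 = 75113927815630 + 2371995 = 75113930187625$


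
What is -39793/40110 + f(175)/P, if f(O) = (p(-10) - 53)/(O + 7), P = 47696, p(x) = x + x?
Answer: -24673779209/24870125280 ≈ -0.99211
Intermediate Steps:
p(x) = 2*x
f(O) = -73/(7 + O) (f(O) = (2*(-10) - 53)/(O + 7) = (-20 - 53)/(7 + O) = -73/(7 + O))
-39793/40110 + f(175)/P = -39793/40110 - 73/(7 + 175)/47696 = -39793*1/40110 - 73/182*(1/47696) = -39793/40110 - 73*1/182*(1/47696) = -39793/40110 - 73/182*1/47696 = -39793/40110 - 73/8680672 = -24673779209/24870125280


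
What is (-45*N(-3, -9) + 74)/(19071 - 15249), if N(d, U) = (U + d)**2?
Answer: -3203/1911 ≈ -1.6761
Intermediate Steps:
(-45*N(-3, -9) + 74)/(19071 - 15249) = (-45*(-9 - 3)**2 + 74)/(19071 - 15249) = (-45*(-12)**2 + 74)/3822 = (-45*144 + 74)*(1/3822) = (-6480 + 74)*(1/3822) = -6406*1/3822 = -3203/1911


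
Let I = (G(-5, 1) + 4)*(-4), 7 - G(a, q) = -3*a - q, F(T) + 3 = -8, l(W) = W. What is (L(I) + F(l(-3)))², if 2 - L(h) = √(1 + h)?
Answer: (9 + √13)² ≈ 158.90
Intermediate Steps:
F(T) = -11 (F(T) = -3 - 8 = -11)
G(a, q) = 7 + q + 3*a (G(a, q) = 7 - (-3*a - q) = 7 - (-q - 3*a) = 7 + (q + 3*a) = 7 + q + 3*a)
I = 12 (I = ((7 + 1 + 3*(-5)) + 4)*(-4) = ((7 + 1 - 15) + 4)*(-4) = (-7 + 4)*(-4) = -3*(-4) = 12)
L(h) = 2 - √(1 + h)
(L(I) + F(l(-3)))² = ((2 - √(1 + 12)) - 11)² = ((2 - √13) - 11)² = (-9 - √13)²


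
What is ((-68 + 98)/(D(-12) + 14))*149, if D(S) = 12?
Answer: 2235/13 ≈ 171.92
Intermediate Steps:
((-68 + 98)/(D(-12) + 14))*149 = ((-68 + 98)/(12 + 14))*149 = (30/26)*149 = (30*(1/26))*149 = (15/13)*149 = 2235/13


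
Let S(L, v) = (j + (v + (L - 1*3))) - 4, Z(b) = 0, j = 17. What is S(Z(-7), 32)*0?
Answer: 0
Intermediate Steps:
S(L, v) = 10 + L + v (S(L, v) = (17 + (v + (L - 1*3))) - 4 = (17 + (v + (L - 3))) - 4 = (17 + (v + (-3 + L))) - 4 = (17 + (-3 + L + v)) - 4 = (14 + L + v) - 4 = 10 + L + v)
S(Z(-7), 32)*0 = (10 + 0 + 32)*0 = 42*0 = 0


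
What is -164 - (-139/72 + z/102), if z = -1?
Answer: -198361/1224 ≈ -162.06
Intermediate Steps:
-164 - (-139/72 + z/102) = -164 - (-139/72 - 1/102) = -164 - 1*(-2375/1224) = -164 + 2375/1224 = -198361/1224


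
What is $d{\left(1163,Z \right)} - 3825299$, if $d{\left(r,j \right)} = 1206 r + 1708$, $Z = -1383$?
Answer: $-2421013$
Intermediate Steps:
$d{\left(r,j \right)} = 1708 + 1206 r$
$d{\left(1163,Z \right)} - 3825299 = \left(1708 + 1206 \cdot 1163\right) - 3825299 = \left(1708 + 1402578\right) - 3825299 = 1404286 - 3825299 = -2421013$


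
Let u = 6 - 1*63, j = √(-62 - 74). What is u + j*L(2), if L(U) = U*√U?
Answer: -57 + 8*I*√17 ≈ -57.0 + 32.985*I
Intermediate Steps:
L(U) = U^(3/2)
j = 2*I*√34 (j = √(-136) = 2*I*√34 ≈ 11.662*I)
u = -57 (u = 6 - 63 = -57)
u + j*L(2) = -57 + (2*I*√34)*2^(3/2) = -57 + (2*I*√34)*(2*√2) = -57 + 8*I*√17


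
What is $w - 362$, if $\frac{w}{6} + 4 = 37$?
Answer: $-164$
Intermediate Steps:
$w = 198$ ($w = -24 + 6 \cdot 37 = -24 + 222 = 198$)
$w - 362 = 198 - 362 = -164$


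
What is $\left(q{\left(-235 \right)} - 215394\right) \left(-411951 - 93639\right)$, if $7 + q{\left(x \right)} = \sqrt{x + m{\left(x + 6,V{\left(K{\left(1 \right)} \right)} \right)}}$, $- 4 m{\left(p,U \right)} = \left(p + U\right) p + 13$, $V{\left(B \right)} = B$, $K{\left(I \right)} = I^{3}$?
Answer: $108904591590 - 1769565 i \sqrt{1085} \approx 1.089 \cdot 10^{11} - 5.8288 \cdot 10^{7} i$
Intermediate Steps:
$m{\left(p,U \right)} = - \frac{13}{4} - \frac{p \left(U + p\right)}{4}$ ($m{\left(p,U \right)} = - \frac{\left(p + U\right) p + 13}{4} = - \frac{\left(U + p\right) p + 13}{4} = - \frac{p \left(U + p\right) + 13}{4} = - \frac{13 + p \left(U + p\right)}{4} = - \frac{13}{4} - \frac{p \left(U + p\right)}{4}$)
$q{\left(x \right)} = -7 + \sqrt{- \frac{19}{4} - \frac{\left(6 + x\right)^{2}}{4} + \frac{3 x}{4}}$ ($q{\left(x \right)} = -7 + \sqrt{x - \left(\frac{13}{4} + \frac{\left(x + 6\right)^{2}}{4} + \frac{1^{3} \left(x + 6\right)}{4}\right)} = -7 + \sqrt{x - \left(\frac{13}{4} + \frac{\left(6 + x\right)^{2}}{4} + \frac{6 + x}{4}\right)} = -7 + \sqrt{x - \left(\frac{19}{4} + \frac{x}{4} + \frac{\left(6 + x\right)^{2}}{4}\right)} = -7 + \sqrt{- \frac{19}{4} - \frac{\left(6 + x\right)^{2}}{4} + \frac{3 x}{4}}$)
$\left(q{\left(-235 \right)} - 215394\right) \left(-411951 - 93639\right) = \left(\left(-7 + \frac{\sqrt{-19 - \left(6 - 235\right)^{2} + 3 \left(-235\right)}}{2}\right) - 215394\right) \left(-411951 - 93639\right) = \left(\left(-7 + \frac{\sqrt{-19 - \left(-229\right)^{2} - 705}}{2}\right) - 215394\right) \left(-505590\right) = \left(\left(-7 + \frac{\sqrt{-19 - 52441 - 705}}{2}\right) - 215394\right) \left(-505590\right) = \left(\left(-7 + \frac{\sqrt{-53165}}{2}\right) - 215394\right) \left(-505590\right) = \left(\left(-7 + \frac{7 i \sqrt{1085}}{2}\right) - 215394\right) \left(-505590\right) = \left(-215401 + \frac{7 i \sqrt{1085}}{2}\right) \left(-505590\right) = 108904591590 - 1769565 i \sqrt{1085}$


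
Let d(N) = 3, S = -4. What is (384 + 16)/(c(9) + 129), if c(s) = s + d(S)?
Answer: 400/141 ≈ 2.8369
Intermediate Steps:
c(s) = 3 + s (c(s) = s + 3 = 3 + s)
(384 + 16)/(c(9) + 129) = (384 + 16)/((3 + 9) + 129) = 400/(12 + 129) = 400/141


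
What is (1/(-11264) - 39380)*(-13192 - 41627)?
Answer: 24316410340899/11264 ≈ 2.1588e+9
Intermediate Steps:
(1/(-11264) - 39380)*(-13192 - 41627) = (-1/11264 - 39380)*(-54819) = -443576321/11264*(-54819) = 24316410340899/11264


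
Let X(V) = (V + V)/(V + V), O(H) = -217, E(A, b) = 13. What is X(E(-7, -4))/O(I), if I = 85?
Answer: -1/217 ≈ -0.0046083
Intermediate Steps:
X(V) = 1 (X(V) = (2*V)/((2*V)) = (2*V)*(1/(2*V)) = 1)
X(E(-7, -4))/O(I) = 1/(-217) = 1*(-1/217) = -1/217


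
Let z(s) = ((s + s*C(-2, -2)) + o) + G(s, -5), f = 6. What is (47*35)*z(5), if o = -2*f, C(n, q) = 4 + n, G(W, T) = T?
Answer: -3290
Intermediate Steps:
o = -12 (o = -2*6 = -12)
z(s) = -17 + 3*s (z(s) = ((s + s*(4 - 2)) - 12) - 5 = ((s + s*2) - 12) - 5 = ((s + 2*s) - 12) - 5 = (3*s - 12) - 5 = (-12 + 3*s) - 5 = -17 + 3*s)
(47*35)*z(5) = (47*35)*(-17 + 3*5) = 1645*(-17 + 15) = 1645*(-2) = -3290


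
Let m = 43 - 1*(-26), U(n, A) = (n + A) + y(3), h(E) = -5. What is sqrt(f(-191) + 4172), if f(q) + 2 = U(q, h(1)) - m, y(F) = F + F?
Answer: sqrt(3911) ≈ 62.538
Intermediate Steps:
y(F) = 2*F
U(n, A) = 6 + A + n (U(n, A) = (n + A) + 2*3 = (A + n) + 6 = 6 + A + n)
m = 69 (m = 43 + 26 = 69)
f(q) = -70 + q (f(q) = -2 + ((6 - 5 + q) - 1*69) = -2 + ((1 + q) - 69) = -2 + (-68 + q) = -70 + q)
sqrt(f(-191) + 4172) = sqrt((-70 - 191) + 4172) = sqrt(-261 + 4172) = sqrt(3911)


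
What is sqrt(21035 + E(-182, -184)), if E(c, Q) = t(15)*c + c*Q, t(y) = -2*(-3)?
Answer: sqrt(53431) ≈ 231.15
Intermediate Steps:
t(y) = 6
E(c, Q) = 6*c + Q*c (E(c, Q) = 6*c + c*Q = 6*c + Q*c)
sqrt(21035 + E(-182, -184)) = sqrt(21035 - 182*(6 - 184)) = sqrt(21035 - 182*(-178)) = sqrt(21035 + 32396) = sqrt(53431)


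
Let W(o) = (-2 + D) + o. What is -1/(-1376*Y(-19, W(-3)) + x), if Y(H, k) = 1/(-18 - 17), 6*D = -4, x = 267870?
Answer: -35/9376826 ≈ -3.7326e-6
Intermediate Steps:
D = -⅔ (D = (⅙)*(-4) = -⅔ ≈ -0.66667)
W(o) = -8/3 + o (W(o) = (-2 - ⅔) + o = -8/3 + o)
Y(H, k) = -1/35 (Y(H, k) = 1/(-35) = -1/35)
-1/(-1376*Y(-19, W(-3)) + x) = -1/(-1376*(-1/35) + 267870) = -1/(1376/35 + 267870) = -1/9376826/35 = -1*35/9376826 = -35/9376826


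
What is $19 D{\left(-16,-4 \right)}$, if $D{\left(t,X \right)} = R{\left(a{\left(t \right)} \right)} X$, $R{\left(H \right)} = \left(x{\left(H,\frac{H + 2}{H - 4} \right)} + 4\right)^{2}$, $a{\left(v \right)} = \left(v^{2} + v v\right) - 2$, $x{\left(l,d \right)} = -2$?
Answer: $-304$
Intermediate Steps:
$a{\left(v \right)} = -2 + 2 v^{2}$ ($a{\left(v \right)} = \left(v^{2} + v^{2}\right) - 2 = 2 v^{2} - 2 = -2 + 2 v^{2}$)
$R{\left(H \right)} = 4$ ($R{\left(H \right)} = \left(-2 + 4\right)^{2} = 2^{2} = 4$)
$D{\left(t,X \right)} = 4 X$
$19 D{\left(-16,-4 \right)} = 19 \cdot 4 \left(-4\right) = 19 \left(-16\right) = -304$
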